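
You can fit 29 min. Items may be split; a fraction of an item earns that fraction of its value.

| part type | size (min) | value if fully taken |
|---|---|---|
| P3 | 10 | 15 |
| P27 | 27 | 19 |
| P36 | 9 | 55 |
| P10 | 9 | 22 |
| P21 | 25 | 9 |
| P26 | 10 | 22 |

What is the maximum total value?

100.5

Rank by value-to-size ratio: P36 55/9≈6.11, P10 22/9≈2.44, P26 22/10≈2.2, P3 15/10≈1.5, P27 19/27≈0.704, P21 9/25≈0.36.
P36: take in full, 9 min for value 55 → 20 left.
All 9 min of P10 fit (value 22) → 11 remain.
P26: take in full, 10 min for value 22 → 1 left.
Fill the last 1 min with part of P3: 1/10 of it earns 1.5.
Total value = 100.5.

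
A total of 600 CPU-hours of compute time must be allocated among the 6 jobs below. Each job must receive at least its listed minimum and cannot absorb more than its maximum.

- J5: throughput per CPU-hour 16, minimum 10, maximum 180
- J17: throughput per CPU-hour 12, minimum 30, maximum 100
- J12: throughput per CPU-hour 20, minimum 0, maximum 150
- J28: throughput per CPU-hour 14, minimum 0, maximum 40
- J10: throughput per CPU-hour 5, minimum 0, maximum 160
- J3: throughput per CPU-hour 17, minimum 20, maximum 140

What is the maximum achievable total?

Meeting every minimum uses 10+30+0+0+0+20 = 60 CPU-hours, leaving 540.
Order the jobs by throughput per CPU-hour: J12 20 > J3 17 > J5 16 > J28 14 > J17 12 > J10 5.
J12: +150 to 150 (cap) — 390 left.
J3 takes 120 more to reach its cap of 140 — 270 left.
Give J5 170 more to hit its cap of 180 — 100 left.
J28: +40 to 40 (cap) — 60 left.
Only 60 left; J17 takes them to reach 90.
Total = 16×180 + 12×90 + 20×150 + 14×40 + 17×140 = 9900.

9900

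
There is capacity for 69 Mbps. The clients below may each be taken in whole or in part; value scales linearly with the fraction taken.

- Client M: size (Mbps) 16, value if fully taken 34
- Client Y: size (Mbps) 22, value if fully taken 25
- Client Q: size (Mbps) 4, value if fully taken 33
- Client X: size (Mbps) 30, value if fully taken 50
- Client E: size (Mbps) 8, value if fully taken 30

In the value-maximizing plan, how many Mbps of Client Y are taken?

11

Best value per unit of size first: Client Q 33/4≈8.25, Client E 30/8≈3.75, Client M 34/16≈2.12, Client X 50/30≈1.67, Client Y 25/22≈1.14.
All 4 Mbps of Client Q fit (value 33) ; 65 remain.
All 8 Mbps of Client E fit (value 30) ; 57 remain.
Take all of Client M (16 Mbps, value 34) ; 41 Mbps left.
All 30 Mbps of Client X fit (value 50) ; 11 remain.
Fill the last 11 Mbps with part of Client Y: 11/22 of it earns 12.5.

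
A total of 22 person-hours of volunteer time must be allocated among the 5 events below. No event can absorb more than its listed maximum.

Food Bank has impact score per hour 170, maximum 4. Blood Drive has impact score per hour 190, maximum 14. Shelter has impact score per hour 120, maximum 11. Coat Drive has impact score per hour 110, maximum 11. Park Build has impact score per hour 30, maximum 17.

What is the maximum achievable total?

Highest impact score per hour first: Blood Drive 190 > Food Bank 170 > Shelter 120 > Coat Drive 110 > Park Build 30.
Blood Drive takes 14 to reach its cap of 14 — 8 left.
Food Bank: +4 to 4 (cap) — 4 left.
Only 4 left; Shelter takes them to reach 4.
Total = 170×4 + 190×14 + 120×4 = 3820.

3820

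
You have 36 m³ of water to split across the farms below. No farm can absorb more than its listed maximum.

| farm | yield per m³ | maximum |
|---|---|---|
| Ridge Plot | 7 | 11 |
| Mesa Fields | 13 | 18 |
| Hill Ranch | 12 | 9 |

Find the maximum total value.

405

Highest yield per m³ first: Mesa Fields 13 > Hill Ranch 12 > Ridge Plot 7.
Give Mesa Fields 18 to hit its cap of 18 → 18 left.
Hill Ranch takes 9 to reach its cap of 9 → 9 left.
Ridge Plot: +9 (room for 11) → 9. Pool exhausted.
Total = 7×9 + 13×18 + 12×9 = 405.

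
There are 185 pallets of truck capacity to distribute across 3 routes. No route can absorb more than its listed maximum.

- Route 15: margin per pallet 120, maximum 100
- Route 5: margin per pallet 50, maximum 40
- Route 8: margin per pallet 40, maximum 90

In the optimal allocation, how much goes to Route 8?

Rank by margin per pallet: Route 15 120 > Route 5 50 > Route 8 40.
Route 15 takes 100 to reach its cap of 100 → 85 left.
Route 5: +40 to 40 (cap) → 45 left.
Route 8: +45 (room for 90) → 45. Pool exhausted.

45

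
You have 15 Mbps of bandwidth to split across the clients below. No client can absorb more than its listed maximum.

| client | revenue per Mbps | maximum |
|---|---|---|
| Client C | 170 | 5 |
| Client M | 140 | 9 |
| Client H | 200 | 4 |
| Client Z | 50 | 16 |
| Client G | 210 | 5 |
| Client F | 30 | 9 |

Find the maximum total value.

Highest revenue per Mbps first: Client G 210 > Client H 200 > Client C 170 > Client M 140 > Client Z 50 > Client F 30.
Give Client G 5 to hit its cap of 5 ; 10 left.
Client H takes 4 to reach its cap of 4 ; 6 left.
Client C: +5 to 5 (cap) ; 1 left.
Only 1 left; Client M takes them to reach 1.
Total = 170×5 + 140×1 + 200×4 + 210×5 = 2840.

2840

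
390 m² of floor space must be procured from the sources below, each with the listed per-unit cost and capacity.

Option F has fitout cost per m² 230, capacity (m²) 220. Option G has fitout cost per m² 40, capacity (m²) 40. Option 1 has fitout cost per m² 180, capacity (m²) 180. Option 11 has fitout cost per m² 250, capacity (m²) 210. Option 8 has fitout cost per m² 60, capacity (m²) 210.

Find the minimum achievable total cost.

Fill from the cheapest source first.
Option G (40): use full 40 — 350 m² to go.
Option 8 at 60: take all 210 m² — 140 still needed.
Option 1 at 180: take 140 of its 180 — requirement met.
Option F, Option 11: unused.
Cost = 40×40 + 210×60 + 140×180 = 39400.

39400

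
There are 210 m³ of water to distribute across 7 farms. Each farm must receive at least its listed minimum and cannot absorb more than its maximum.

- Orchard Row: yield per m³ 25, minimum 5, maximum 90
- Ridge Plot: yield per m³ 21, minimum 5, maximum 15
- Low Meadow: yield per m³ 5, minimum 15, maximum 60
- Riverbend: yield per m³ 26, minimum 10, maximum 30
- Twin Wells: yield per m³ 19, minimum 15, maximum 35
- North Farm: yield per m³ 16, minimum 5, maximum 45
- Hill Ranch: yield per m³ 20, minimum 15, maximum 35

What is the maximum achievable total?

Meeting every minimum uses 5+5+15+10+15+5+15 = 70 m³, leaving 140.
Order the farms by yield per m³: Riverbend 26 > Orchard Row 25 > Ridge Plot 21 > Hill Ranch 20 > Twin Wells 19 > North Farm 16 > Low Meadow 5.
Give Riverbend 20 more to hit its cap of 30 — 120 left.
Orchard Row takes 85 more to reach its cap of 90 — 35 left.
Ridge Plot takes 10 more to reach its cap of 15 — 25 left.
Hill Ranch takes 20 more to reach its cap of 35 — 5 left.
Twin Wells: +5 (room for 20) → 20. Pool exhausted.
Total = 25×90 + 21×15 + 5×15 + 26×30 + 19×20 + 16×5 + 20×35 = 4580.

4580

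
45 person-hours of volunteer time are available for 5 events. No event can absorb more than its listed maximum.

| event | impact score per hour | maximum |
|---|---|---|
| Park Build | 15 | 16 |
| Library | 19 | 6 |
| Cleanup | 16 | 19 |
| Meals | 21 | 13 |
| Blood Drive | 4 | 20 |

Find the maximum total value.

796

Rank by impact score per hour: Meals 21 > Library 19 > Cleanup 16 > Park Build 15 > Blood Drive 4.
Give Meals 13 to hit its cap of 13 → 32 left.
Give Library 6 to hit its cap of 6 → 26 left.
Give Cleanup 19 to hit its cap of 19 → 7 left.
Only 7 left; Park Build takes them to reach 7.
Total = 15×7 + 19×6 + 16×19 + 21×13 = 796.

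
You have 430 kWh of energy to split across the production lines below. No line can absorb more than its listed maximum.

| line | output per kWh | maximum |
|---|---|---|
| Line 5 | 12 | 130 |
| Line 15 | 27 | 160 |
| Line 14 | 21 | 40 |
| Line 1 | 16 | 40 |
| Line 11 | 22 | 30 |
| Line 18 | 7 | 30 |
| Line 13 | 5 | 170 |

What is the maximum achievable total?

8230

Highest output per kWh first: Line 15 27 > Line 11 22 > Line 14 21 > Line 1 16 > Line 5 12 > Line 18 7 > Line 13 5.
Line 15 takes 160 to reach its cap of 160 → 270 left.
Line 11: +30 to 30 (cap) → 240 left.
Give Line 14 40 to hit its cap of 40 → 200 left.
Line 1 takes 40 to reach its cap of 40 → 160 left.
Line 5: +130 to 130 (cap) → 30 left.
Line 18 takes 30 to reach its cap of 30 → 0 left.
Total = 12×130 + 27×160 + 21×40 + 16×40 + 22×30 + 7×30 = 8230.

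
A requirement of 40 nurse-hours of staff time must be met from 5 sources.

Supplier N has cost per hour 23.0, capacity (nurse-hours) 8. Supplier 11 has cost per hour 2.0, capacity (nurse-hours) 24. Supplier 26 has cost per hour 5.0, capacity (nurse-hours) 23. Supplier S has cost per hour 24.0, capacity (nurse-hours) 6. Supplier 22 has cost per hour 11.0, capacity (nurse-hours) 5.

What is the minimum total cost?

128

Use sources in increasing cost order.
Take 24 from Supplier 11 at 2.0 — need 16 more.
Take 16 from Supplier 26 at 5.0 to finish.
Supplier 22, Supplier N, Supplier S: unused.
Cost = 24×2.0 + 16×5.0 = 128.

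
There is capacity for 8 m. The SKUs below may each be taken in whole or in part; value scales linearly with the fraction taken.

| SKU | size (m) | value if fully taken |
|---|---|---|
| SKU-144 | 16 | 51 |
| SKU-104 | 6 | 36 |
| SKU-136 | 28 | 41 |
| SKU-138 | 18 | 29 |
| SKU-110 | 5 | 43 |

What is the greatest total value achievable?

61

Best value per unit of size first: SKU-110 43/5≈8.6, SKU-104 36/6≈6, SKU-144 51/16≈3.19, SKU-138 29/18≈1.61, SKU-136 41/28≈1.46.
All 5 m of SKU-110 fit (value 43) — 3 remain.
3 m left: a 3/6 share of SKU-104 gives 36×3/6 = 18.
Total value = 61.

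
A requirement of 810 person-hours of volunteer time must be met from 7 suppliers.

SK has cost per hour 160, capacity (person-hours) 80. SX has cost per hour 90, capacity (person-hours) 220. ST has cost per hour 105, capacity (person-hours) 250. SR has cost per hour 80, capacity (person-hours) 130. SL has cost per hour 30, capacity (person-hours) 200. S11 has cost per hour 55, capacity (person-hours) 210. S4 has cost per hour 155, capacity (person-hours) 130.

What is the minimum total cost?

Cheapest first:
SL at 30: take all 200 person-hours → 610 still needed.
S11 (55): use full 210 → 400 person-hours to go.
SR at 80: take all 130 person-hours → 270 still needed.
SX (90): use full 220 → 50 person-hours to go.
Take 50 from ST at 105 to finish.
S4, SK: unused.
Cost = 200×30 + 210×55 + 130×80 + 220×90 + 50×105 = 53000.

53000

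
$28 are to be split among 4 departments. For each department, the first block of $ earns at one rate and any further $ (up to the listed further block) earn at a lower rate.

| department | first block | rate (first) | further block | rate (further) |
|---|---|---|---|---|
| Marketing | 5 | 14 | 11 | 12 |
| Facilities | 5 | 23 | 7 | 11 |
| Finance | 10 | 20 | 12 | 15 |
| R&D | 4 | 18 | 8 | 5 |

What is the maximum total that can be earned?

Rank every tier by rate: Facilities/first 23 > Finance/first 20 > R&D/first 18 > Finance/second 15 > Marketing/first 14 > Marketing/second 12 > Facilities/second 11 > R&D/second 5.
Facilities first at 23: fill all 5 ; 23 left.
Finance first at 20: fill all 10 ; 13 left.
Fill R&D first block (4 at 18) ; 9 left.
Finance/second: +9 of 12 at 15; pool empty.
Total = 23×5 + 20×10 + 18×4 + 15×9 = 522.

522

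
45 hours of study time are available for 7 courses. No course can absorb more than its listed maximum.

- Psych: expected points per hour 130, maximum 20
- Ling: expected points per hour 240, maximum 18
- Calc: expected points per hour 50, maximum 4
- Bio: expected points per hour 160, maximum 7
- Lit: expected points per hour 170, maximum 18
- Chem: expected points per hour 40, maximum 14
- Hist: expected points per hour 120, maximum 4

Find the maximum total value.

8760

Rank by expected points per hour: Ling 240 > Lit 170 > Bio 160 > Psych 130 > Hist 120 > Calc 50 > Chem 40.
Ling: +18 to 18 (cap) ; 27 left.
Lit: +18 to 18 (cap) ; 9 left.
Bio takes 7 to reach its cap of 7 ; 2 left.
Only 2 left; Psych takes them to reach 2.
Total = 130×2 + 240×18 + 160×7 + 170×18 = 8760.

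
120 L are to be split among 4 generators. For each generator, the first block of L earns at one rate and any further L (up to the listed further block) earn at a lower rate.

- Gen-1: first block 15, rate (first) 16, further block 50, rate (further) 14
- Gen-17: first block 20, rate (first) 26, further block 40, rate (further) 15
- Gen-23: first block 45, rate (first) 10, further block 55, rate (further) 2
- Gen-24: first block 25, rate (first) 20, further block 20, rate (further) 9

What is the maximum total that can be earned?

Order all 8 blocks by rate: Gen-17/tier1 26 > Gen-24/tier1 20 > Gen-1/tier1 16 > Gen-17/tier2 15 > Gen-1/tier2 14 > Gen-23/tier1 10 > Gen-24/tier2 9 > Gen-23/tier2 2.
Gen-17 tier1 at 26: fill all 20 → 100 left.
Fill Gen-24 tier1 block (25 at 20) → 75 left.
Fill Gen-1 tier1 block (15 at 16) → 60 left.
Gen-17 tier2 at 15: fill all 40 → 20 left.
20 remain; put them into Gen-1 tier2 at 14.
Total = 26×20 + 20×25 + 16×15 + 15×40 + 14×20 = 2140.

2140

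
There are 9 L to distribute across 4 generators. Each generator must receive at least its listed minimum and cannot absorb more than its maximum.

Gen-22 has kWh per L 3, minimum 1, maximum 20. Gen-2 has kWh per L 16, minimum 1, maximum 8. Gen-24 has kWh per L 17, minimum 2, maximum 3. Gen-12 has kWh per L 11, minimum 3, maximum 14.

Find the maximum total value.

119

Meeting every minimum uses 1+1+2+3 = 7 L, leaving 2.
Order the generators by kWh per L: Gen-24 17 > Gen-2 16 > Gen-12 11 > Gen-22 3.
Gen-24: +1 to 3 (cap) — 1 left.
Only 1 left; Gen-2 takes them to reach 2.
Total = 3×1 + 16×2 + 17×3 + 11×3 = 119.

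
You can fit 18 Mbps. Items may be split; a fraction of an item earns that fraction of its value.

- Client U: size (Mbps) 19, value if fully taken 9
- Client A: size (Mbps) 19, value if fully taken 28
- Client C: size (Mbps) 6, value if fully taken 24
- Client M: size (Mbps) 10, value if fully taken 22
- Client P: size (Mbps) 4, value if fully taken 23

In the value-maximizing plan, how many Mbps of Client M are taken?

Rank by value-to-size ratio: Client P 23/4≈5.75, Client C 24/6≈4, Client M 22/10≈2.2, Client A 28/19≈1.47, Client U 9/19≈0.474.
Take all of Client P (4 Mbps, value 23) ; 14 Mbps left.
Take all of Client C (6 Mbps, value 24) ; 8 Mbps left.
Only 8 Mbps remain; take 8/10 of Client M for value 22×8/10 = 17.6.

8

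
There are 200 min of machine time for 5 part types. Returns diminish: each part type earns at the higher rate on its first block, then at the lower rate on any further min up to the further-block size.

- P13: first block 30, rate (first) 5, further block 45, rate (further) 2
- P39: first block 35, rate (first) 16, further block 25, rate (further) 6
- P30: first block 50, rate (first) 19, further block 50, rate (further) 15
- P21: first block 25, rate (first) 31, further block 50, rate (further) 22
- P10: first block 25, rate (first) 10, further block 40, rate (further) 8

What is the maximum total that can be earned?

3985

Rank every tier by rate: P21/first 31 > P21/second 22 > P30/first 19 > P39/first 16 > P30/second 15 > P10/first 10 > P10/second 8 > P39/second 6 > P13/first 5 > P13/second 2.
P21 first at 31: fill all 25 ; 175 left.
P21 second at 22: fill all 50 ; 125 left.
Fill P30 first block (50 at 19) ; 75 left.
P39 first at 16: fill all 35 ; 40 left.
P30 second at 15: only 40 left, fill 40.
Total = 31×25 + 22×50 + 19×50 + 16×35 + 15×40 = 3985.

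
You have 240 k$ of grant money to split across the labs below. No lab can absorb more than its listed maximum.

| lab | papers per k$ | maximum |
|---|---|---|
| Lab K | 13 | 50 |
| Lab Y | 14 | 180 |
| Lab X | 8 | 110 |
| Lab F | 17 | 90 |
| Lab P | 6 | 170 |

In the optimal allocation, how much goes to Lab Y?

Rank by papers per k$: Lab F 17 > Lab Y 14 > Lab K 13 > Lab X 8 > Lab P 6.
Lab F takes 90 to reach its cap of 90 ; 150 left.
Lab Y: +150 (room for 180) → 150. Pool exhausted.

150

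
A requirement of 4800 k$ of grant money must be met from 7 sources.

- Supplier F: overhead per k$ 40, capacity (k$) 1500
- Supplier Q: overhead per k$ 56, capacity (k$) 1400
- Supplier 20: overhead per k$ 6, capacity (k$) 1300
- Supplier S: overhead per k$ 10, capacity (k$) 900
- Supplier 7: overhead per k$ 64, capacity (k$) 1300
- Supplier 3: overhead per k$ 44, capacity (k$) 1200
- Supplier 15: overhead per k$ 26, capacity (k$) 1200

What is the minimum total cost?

Cheapest first:
Supplier 20 (6): use full 1300 ; 3500 k$ to go.
Supplier S (10): use full 900 ; 2600 k$ to go.
Take 1200 from Supplier 15 at 26 ; need 1400 more.
Supplier F (40): take the remaining 1400 ; done.
Supplier 3, Supplier Q, Supplier 7: unused.
Cost = 1300×6 + 900×10 + 1200×26 + 1400×40 = 104000.

104000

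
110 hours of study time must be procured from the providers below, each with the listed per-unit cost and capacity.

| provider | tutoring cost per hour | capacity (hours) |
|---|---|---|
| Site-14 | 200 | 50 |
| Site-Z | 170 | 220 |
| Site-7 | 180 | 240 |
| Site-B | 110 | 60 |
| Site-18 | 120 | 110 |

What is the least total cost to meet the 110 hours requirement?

12600

Fill from the cheapest provider first.
Take 60 from Site-B at 110 — need 50 more.
Take 50 from Site-18 at 120 to finish.
Site-Z, Site-7, Site-14: unused.
Cost = 60×110 + 50×120 = 12600.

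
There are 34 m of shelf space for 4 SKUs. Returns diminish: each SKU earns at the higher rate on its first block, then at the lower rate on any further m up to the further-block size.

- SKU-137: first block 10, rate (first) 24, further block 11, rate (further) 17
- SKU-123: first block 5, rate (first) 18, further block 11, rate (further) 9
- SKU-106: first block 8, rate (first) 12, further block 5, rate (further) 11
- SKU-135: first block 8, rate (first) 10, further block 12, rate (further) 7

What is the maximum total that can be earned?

613

Order all 8 blocks by rate: SKU-137/first 24 > SKU-123/first 18 > SKU-137/second 17 > SKU-106/first 12 > SKU-106/second 11 > SKU-135/first 10 > SKU-123/second 9 > SKU-135/second 7.
Fill SKU-137 first block (10 at 24) ; 24 left.
SKU-123 first at 18: fill all 5 ; 19 left.
Fill SKU-137 second block (11 at 17) ; 8 left.
SKU-106/first (12): +8 ; 0 left.
Total = 24×10 + 18×5 + 17×11 + 12×8 = 613.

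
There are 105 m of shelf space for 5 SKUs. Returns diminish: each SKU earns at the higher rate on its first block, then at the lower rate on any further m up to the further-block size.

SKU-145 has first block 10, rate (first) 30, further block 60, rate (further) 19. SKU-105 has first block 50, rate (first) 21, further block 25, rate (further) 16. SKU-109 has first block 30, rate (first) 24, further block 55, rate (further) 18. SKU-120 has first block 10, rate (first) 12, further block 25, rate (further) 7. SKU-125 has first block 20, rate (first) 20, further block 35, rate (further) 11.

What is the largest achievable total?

Rank every tier by rate: SKU-145/first 30 > SKU-109/first 24 > SKU-105/first 21 > SKU-125/first 20 > SKU-145/second 19 > SKU-109/second 18 > SKU-105/second 16 > SKU-120/first 12 > SKU-125/second 11 > SKU-120/second 7.
Fill SKU-145 first block (10 at 30) ; 95 left.
SKU-109/first (24): +30 ; 65 left.
SKU-105/first (21): +50 ; 15 left.
15 remain; put them into SKU-125 first at 20.
Total = 30×10 + 24×30 + 21×50 + 20×15 = 2370.

2370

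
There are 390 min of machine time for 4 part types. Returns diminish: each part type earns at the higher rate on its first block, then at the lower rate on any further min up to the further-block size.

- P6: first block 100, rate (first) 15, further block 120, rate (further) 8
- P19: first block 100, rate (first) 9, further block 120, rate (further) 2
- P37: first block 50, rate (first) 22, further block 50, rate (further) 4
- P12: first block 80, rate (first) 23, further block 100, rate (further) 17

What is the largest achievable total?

6680

Treat each block as its own option and order by rate: P12/first 23 > P37/first 22 > P12/second 17 > P6/first 15 > P19/first 9 > P6/second 8 > P37/second 4 > P19/second 2.
P12/first (23): +80 — 310 left.
P37/first (22): +50 — 260 left.
P12 second at 17: fill all 100 — 160 left.
Fill P6 first block (100 at 15) — 60 left.
P19/first: +60 of 100 at 9; pool empty.
Total = 23×80 + 22×50 + 17×100 + 15×100 + 9×60 = 6680.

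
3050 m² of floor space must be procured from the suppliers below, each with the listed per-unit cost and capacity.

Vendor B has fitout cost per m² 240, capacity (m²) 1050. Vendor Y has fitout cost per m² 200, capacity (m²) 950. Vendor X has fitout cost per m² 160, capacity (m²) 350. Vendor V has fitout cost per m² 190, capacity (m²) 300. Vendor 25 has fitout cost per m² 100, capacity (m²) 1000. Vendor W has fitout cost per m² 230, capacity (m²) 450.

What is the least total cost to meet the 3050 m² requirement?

506500

Use suppliers in increasing cost order.
Vendor 25 at 100: take all 1000 m² — 2050 still needed.
Vendor X at 160: take all 350 m² — 1700 still needed.
Vendor V (190): use full 300 — 1400 m² to go.
Vendor Y (200): use full 950 — 450 m² to go.
Take 450 from Vendor W at 230 — need 0 more.
Vendor B: unused.
Cost = 1000×100 + 350×160 + 300×190 + 950×200 + 450×230 = 506500.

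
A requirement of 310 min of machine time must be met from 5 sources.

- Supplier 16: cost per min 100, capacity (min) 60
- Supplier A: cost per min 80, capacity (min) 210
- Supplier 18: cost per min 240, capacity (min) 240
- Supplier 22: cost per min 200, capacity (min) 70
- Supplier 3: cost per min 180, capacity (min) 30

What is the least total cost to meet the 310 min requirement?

30200

Fill from the cheapest source first.
Supplier A (80): use full 210 — 100 min to go.
Take 60 from Supplier 16 at 100 — need 40 more.
Supplier 3 at 180: take all 30 min — 10 still needed.
Supplier 22 (200): take the remaining 10 — done.
Supplier 18: unused.
Cost = 210×80 + 60×100 + 30×180 + 10×200 = 30200.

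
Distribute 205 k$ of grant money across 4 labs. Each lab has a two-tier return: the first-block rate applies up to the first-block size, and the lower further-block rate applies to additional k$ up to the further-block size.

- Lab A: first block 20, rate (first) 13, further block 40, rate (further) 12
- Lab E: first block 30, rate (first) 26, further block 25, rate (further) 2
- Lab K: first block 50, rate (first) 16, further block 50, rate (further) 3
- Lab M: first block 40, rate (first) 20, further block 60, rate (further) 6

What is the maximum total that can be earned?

3270

Treat each block as its own option and order by rate: Lab E/T1 26 > Lab M/T1 20 > Lab K/T1 16 > Lab A/T1 13 > Lab A/T2 12 > Lab M/T2 6 > Lab K/T2 3 > Lab E/T2 2.
Lab E T1 at 26: fill all 30 ; 175 left.
Lab M/T1 (20): +40 ; 135 left.
Lab K/T1 (16): +50 ; 85 left.
Lab A T1 at 13: fill all 20 ; 65 left.
Lab A T2 at 12: fill all 40 ; 25 left.
Lab M/T2: +25 of 60 at 6; pool empty.
Total = 26×30 + 20×40 + 16×50 + 13×20 + 12×40 + 6×25 = 3270.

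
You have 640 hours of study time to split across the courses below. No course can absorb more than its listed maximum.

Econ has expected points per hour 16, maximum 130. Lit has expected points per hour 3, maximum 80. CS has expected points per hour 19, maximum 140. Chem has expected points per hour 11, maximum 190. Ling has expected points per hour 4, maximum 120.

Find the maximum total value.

Highest expected points per hour first: CS 19 > Econ 16 > Chem 11 > Ling 4 > Lit 3.
Give CS 140 to hit its cap of 140 → 500 left.
Give Econ 130 to hit its cap of 130 → 370 left.
Chem takes 190 to reach its cap of 190 → 180 left.
Give Ling 120 to hit its cap of 120 → 60 left.
Lit has room for 80 but only 60 remain, so it gets 60.
Total = 16×130 + 3×60 + 19×140 + 11×190 + 4×120 = 7490.

7490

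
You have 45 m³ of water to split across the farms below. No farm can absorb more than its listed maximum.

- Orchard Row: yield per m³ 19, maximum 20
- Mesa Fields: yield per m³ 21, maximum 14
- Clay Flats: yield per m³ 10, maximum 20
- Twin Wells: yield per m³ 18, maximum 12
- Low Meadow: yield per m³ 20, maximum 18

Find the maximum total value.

Rank by yield per m³: Mesa Fields 21 > Low Meadow 20 > Orchard Row 19 > Twin Wells 18 > Clay Flats 10.
Mesa Fields: +14 to 14 (cap) — 31 left.
Give Low Meadow 18 to hit its cap of 18 — 13 left.
Orchard Row: +13 (room for 20) → 13. Pool exhausted.
Total = 19×13 + 21×14 + 20×18 = 901.

901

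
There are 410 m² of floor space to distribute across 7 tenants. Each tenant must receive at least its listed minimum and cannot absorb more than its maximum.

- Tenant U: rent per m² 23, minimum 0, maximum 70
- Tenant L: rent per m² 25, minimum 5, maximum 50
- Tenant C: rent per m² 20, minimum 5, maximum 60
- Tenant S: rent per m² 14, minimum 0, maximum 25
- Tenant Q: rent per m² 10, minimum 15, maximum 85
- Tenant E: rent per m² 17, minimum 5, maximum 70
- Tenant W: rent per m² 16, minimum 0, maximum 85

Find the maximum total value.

7460

Meeting every minimum uses 0+5+5+0+15+5+0 = 30 m², leaving 380.
Highest rent per m² first: Tenant L 25 > Tenant U 23 > Tenant C 20 > Tenant E 17 > Tenant W 16 > Tenant S 14 > Tenant Q 10.
Tenant L takes 45 more to reach its cap of 50 → 335 left.
Tenant U takes 70 more to reach its cap of 70 → 265 left.
Give Tenant C 55 more to hit its cap of 60 → 210 left.
Tenant E: +65 to 70 (cap) → 145 left.
Give Tenant W 85 more to hit its cap of 85 → 60 left.
Give Tenant S 25 more to hit its cap of 25 → 35 left.
Tenant Q: +35 (room for 70) → 50. Pool exhausted.
Total = 23×70 + 25×50 + 20×60 + 14×25 + 10×50 + 17×70 + 16×85 = 7460.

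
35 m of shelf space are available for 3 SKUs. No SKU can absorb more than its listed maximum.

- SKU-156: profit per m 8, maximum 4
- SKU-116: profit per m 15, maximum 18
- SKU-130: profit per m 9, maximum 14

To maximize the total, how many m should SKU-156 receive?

Rank by profit per m: SKU-116 15 > SKU-130 9 > SKU-156 8.
Give SKU-116 18 to hit its cap of 18 — 17 left.
Give SKU-130 14 to hit its cap of 14 — 3 left.
Only 3 left; SKU-156 takes them to reach 3.

3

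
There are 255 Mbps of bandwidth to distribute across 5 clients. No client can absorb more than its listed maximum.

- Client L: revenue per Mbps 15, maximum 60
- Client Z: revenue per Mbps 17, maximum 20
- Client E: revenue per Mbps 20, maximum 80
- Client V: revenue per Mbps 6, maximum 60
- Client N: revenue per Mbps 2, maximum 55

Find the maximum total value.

3270

Order the clients by revenue per Mbps: Client E 20 > Client Z 17 > Client L 15 > Client V 6 > Client N 2.
Give Client E 80 to hit its cap of 80 ; 175 left.
Client Z takes 20 to reach its cap of 20 ; 155 left.
Client L: +60 to 60 (cap) ; 95 left.
Give Client V 60 to hit its cap of 60 ; 35 left.
Client N: +35 (room for 55) → 35. Pool exhausted.
Total = 15×60 + 17×20 + 20×80 + 6×60 + 2×35 = 3270.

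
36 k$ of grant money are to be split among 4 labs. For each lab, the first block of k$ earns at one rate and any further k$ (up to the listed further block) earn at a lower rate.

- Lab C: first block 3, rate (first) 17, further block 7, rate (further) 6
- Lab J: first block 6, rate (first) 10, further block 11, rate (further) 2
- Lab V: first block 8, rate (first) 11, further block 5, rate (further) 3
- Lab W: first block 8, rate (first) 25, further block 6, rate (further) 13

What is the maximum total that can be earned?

507

Rank every tier by rate: Lab W/first 25 > Lab C/first 17 > Lab W/second 13 > Lab V/first 11 > Lab J/first 10 > Lab C/second 6 > Lab V/second 3 > Lab J/second 2.
Lab W/first (25): +8 → 28 left.
Fill Lab C first block (3 at 17) → 25 left.
Fill Lab W second block (6 at 13) → 19 left.
Fill Lab V first block (8 at 11) → 11 left.
Lab J first at 10: fill all 6 → 5 left.
Lab C/second: +5 of 7 at 6; pool empty.
Total = 25×8 + 17×3 + 13×6 + 11×8 + 10×6 + 6×5 = 507.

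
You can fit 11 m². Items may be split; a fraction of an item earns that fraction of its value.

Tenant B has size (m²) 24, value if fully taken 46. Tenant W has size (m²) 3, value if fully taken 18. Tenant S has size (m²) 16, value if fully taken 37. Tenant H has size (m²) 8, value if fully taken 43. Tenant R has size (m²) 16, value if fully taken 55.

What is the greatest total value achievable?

Rank by value-to-size ratio: Tenant W 18/3≈6, Tenant H 43/8≈5.38, Tenant R 55/16≈3.44, Tenant S 37/16≈2.31, Tenant B 46/24≈1.92.
Tenant W: take in full, 3 m² for value 18 → 8 left.
Tenant H: take in full, 8 m² for value 43 → 0 left.
Total value = 61.

61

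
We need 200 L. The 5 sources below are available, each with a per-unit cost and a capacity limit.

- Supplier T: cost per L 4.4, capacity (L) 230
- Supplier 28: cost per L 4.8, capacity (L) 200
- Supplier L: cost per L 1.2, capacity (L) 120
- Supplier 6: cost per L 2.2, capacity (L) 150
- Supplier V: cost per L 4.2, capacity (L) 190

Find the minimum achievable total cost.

320

Fill from the cheapest source first.
Supplier L (1.2): use full 120 ; 80 L to go.
Supplier 6 (2.2): take the remaining 80 ; done.
Supplier V, Supplier T, Supplier 28: unused.
Cost = 120×1.2 + 80×2.2 = 320.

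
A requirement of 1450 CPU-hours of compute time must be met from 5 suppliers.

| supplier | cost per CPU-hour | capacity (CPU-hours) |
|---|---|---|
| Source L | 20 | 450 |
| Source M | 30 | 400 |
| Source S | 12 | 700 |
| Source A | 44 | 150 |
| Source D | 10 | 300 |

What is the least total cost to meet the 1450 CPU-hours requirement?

20400

Fill from the cheapest supplier first.
Source D at 10: take all 300 CPU-hours → 1150 still needed.
Source S at 12: take all 700 CPU-hours → 450 still needed.
Take 450 from Source L at 20 → need 0 more.
Source M, Source A: unused.
Cost = 300×10 + 700×12 + 450×20 = 20400.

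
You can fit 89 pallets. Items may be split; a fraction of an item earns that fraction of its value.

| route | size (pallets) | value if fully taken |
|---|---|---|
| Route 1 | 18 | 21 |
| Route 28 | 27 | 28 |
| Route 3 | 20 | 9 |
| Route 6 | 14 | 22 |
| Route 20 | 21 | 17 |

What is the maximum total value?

92.05

Rank by value-to-size ratio: Route 6 22/14≈1.57, Route 1 21/18≈1.17, Route 28 28/27≈1.04, Route 20 17/21≈0.81, Route 3 9/20≈0.45.
Route 6: take in full, 14 pallets for value 22 ; 75 left.
Route 1: take in full, 18 pallets for value 21 ; 57 left.
Route 28: take in full, 27 pallets for value 28 ; 30 left.
All 21 pallets of Route 20 fit (value 17) ; 9 remain.
Fill the last 9 pallets with part of Route 3: 9/20 of it earns 4.05.
Total value = 92.05.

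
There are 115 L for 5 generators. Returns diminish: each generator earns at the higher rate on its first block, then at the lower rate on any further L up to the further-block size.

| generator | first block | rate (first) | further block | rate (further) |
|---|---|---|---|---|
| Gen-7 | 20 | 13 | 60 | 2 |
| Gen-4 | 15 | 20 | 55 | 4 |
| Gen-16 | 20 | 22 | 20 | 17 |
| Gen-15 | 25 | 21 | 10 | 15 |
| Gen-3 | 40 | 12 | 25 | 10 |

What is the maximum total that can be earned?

Order all 10 blocks by rate: Gen-16/tier1 22 > Gen-15/tier1 21 > Gen-4/tier1 20 > Gen-16/tier2 17 > Gen-15/tier2 15 > Gen-7/tier1 13 > Gen-3/tier1 12 > Gen-3/tier2 10 > Gen-4/tier2 4 > Gen-7/tier2 2.
Gen-16 tier1 at 22: fill all 20 — 95 left.
Fill Gen-15 tier1 block (25 at 21) — 70 left.
Fill Gen-4 tier1 block (15 at 20) — 55 left.
Fill Gen-16 tier2 block (20 at 17) — 35 left.
Gen-15/tier2 (15): +10 — 25 left.
Gen-7 tier1 at 13: fill all 20 — 5 left.
Gen-3 tier1 at 12: only 5 left, fill 5.
Total = 22×20 + 21×25 + 20×15 + 17×20 + 15×10 + 13×20 + 12×5 = 2075.

2075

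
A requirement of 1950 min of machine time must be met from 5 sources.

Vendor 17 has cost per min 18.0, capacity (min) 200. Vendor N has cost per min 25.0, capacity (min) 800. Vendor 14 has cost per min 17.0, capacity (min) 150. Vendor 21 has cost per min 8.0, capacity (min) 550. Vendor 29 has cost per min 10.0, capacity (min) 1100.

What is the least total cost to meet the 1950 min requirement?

20650

Fill from the cheapest source first.
Vendor 21 at 8.0: take all 550 min — 1400 still needed.
Take 1100 from Vendor 29 at 10.0 — need 300 more.
Vendor 14 at 17.0: take all 150 min — 150 still needed.
Vendor 17 at 18.0: take 150 of its 200 — requirement met.
Vendor N: unused.
Cost = 550×8.0 + 1100×10.0 + 150×17.0 + 150×18.0 = 20650.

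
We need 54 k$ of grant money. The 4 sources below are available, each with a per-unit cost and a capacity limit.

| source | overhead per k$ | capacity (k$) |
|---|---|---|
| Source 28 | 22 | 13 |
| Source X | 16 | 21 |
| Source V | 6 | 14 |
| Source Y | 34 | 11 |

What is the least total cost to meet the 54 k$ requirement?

Fill from the cheapest source first.
Source V at 6: take all 14 k$ ; 40 still needed.
Source X (16): use full 21 ; 19 k$ to go.
Source 28 (22): use full 13 ; 6 k$ to go.
Source Y at 34: take 6 of its 11 ; requirement met.
Cost = 14×6 + 21×16 + 13×22 + 6×34 = 910.

910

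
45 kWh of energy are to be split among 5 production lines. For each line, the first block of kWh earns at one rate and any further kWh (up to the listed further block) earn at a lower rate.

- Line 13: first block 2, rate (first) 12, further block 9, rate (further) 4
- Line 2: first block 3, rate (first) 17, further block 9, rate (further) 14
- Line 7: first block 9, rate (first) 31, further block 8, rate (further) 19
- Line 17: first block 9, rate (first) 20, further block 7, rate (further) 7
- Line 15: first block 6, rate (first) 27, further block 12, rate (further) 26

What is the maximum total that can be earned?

Order all 10 blocks by rate: Line 7/first 31 > Line 15/first 27 > Line 15/second 26 > Line 17/first 20 > Line 7/second 19 > Line 2/first 17 > Line 2/second 14 > Line 13/first 12 > Line 17/second 7 > Line 13/second 4.
Line 7 first at 31: fill all 9 → 36 left.
Line 15/first (27): +6 → 30 left.
Fill Line 15 second block (12 at 26) → 18 left.
Line 17/first (20): +9 → 9 left.
Line 7 second at 19: fill all 8 → 1 left.
1 remain; put them into Line 2 first at 17.
Total = 31×9 + 27×6 + 26×12 + 20×9 + 19×8 + 17×1 = 1102.

1102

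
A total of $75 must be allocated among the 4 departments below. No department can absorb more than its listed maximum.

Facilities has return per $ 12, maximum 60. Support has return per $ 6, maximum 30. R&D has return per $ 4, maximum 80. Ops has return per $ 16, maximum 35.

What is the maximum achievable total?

Highest return per $ first: Ops 16 > Facilities 12 > Support 6 > R&D 4.
Ops: +35 to 35 (cap) → 40 left.
Facilities has room for 60 but only 40 remain, so it gets 40.
Total = 12×40 + 16×35 = 1040.

1040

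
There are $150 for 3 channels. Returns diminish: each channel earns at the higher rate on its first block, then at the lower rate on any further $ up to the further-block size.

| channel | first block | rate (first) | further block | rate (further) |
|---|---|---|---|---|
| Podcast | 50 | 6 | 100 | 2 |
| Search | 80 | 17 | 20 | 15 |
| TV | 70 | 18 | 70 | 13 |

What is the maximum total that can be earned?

Order all 6 blocks by rate: TV/tier1 18 > Search/tier1 17 > Search/tier2 15 > TV/tier2 13 > Podcast/tier1 6 > Podcast/tier2 2.
Fill TV tier1 block (70 at 18) ; 80 left.
Search/tier1 (17): +80 ; 0 left.
Total = 18×70 + 17×80 = 2620.

2620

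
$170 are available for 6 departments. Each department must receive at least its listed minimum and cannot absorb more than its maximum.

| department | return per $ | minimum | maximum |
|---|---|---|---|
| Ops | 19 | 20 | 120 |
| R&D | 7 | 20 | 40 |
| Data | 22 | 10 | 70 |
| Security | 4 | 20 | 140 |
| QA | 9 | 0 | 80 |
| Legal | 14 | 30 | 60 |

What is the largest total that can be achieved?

Meeting every minimum uses 20+20+10+20+0+30 = 100 $, leaving 70.
Highest return per $ first: Data 22 > Ops 19 > Legal 14 > QA 9 > R&D 7 > Security 4.
Give Data 60 more to hit its cap of 70 ; 10 left.
Ops has room for 100 more but only 10 remain, so it gets 30.
Total = 19×30 + 7×20 + 22×70 + 4×20 + 14×30 = 2750.

2750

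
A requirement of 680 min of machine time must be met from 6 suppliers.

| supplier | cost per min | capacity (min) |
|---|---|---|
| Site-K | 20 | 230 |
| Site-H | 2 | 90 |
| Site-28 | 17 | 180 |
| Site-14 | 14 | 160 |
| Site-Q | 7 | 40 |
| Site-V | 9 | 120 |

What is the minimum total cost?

8640

Fill from the cheapest supplier first.
Site-H at 2: take all 90 min — 590 still needed.
Take 40 from Site-Q at 7 — need 550 more.
Site-V at 9: take all 120 min — 430 still needed.
Site-14 (14): use full 160 — 270 min to go.
Take 180 from Site-28 at 17 — need 90 more.
Site-K at 20: take 90 of its 230 — requirement met.
Cost = 90×2 + 40×7 + 120×9 + 160×14 + 180×17 + 90×20 = 8640.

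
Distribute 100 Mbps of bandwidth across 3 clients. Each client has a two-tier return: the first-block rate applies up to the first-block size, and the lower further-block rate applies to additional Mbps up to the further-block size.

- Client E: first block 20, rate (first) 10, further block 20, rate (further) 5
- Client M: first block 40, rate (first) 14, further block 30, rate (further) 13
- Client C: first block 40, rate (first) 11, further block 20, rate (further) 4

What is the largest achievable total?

Rank every tier by rate: Client M/tier1 14 > Client M/tier2 13 > Client C/tier1 11 > Client E/tier1 10 > Client E/tier2 5 > Client C/tier2 4.
Client M/tier1 (14): +40 ; 60 left.
Fill Client M tier2 block (30 at 13) ; 30 left.
Client C/tier1: +30 of 40 at 11; pool empty.
Total = 14×40 + 13×30 + 11×30 = 1280.

1280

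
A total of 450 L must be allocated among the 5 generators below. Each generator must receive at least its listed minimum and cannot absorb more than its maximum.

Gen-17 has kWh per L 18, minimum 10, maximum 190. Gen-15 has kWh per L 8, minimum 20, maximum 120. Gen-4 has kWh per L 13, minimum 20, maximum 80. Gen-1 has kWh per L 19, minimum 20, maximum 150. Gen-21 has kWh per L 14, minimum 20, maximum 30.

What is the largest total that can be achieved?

Meeting every minimum uses 10+20+20+20+20 = 90 L, leaving 360.
Highest kWh per L first: Gen-1 19 > Gen-17 18 > Gen-21 14 > Gen-4 13 > Gen-15 8.
Give Gen-1 130 more to hit its cap of 150 → 230 left.
Give Gen-17 180 more to hit its cap of 190 → 50 left.
Gen-21 takes 10 more to reach its cap of 30 → 40 left.
Gen-4: +40 (room for 60) → 60. Pool exhausted.
Total = 18×190 + 8×20 + 13×60 + 19×150 + 14×30 = 7630.

7630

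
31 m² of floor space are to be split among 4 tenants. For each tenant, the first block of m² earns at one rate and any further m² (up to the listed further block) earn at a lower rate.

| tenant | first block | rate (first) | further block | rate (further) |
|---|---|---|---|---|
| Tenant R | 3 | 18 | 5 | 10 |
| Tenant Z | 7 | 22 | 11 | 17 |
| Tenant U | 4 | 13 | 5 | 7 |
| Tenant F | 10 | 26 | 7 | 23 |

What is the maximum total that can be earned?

Rank every tier by rate: Tenant F/T1 26 > Tenant F/T2 23 > Tenant Z/T1 22 > Tenant R/T1 18 > Tenant Z/T2 17 > Tenant U/T1 13 > Tenant R/T2 10 > Tenant U/T2 7.
Tenant F T1 at 26: fill all 10 ; 21 left.
Tenant F T2 at 23: fill all 7 ; 14 left.
Tenant Z T1 at 22: fill all 7 ; 7 left.
Fill Tenant R T1 block (3 at 18) ; 4 left.
Tenant Z T2 at 17: only 4 left, fill 4.
Total = 26×10 + 23×7 + 22×7 + 18×3 + 17×4 = 697.

697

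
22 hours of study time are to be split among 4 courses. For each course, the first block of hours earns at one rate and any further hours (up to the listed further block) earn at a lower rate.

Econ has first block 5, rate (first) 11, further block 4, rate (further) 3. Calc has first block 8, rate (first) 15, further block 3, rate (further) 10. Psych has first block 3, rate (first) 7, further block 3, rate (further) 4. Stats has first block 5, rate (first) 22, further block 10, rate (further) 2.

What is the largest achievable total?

322

Rank every tier by rate: Stats/first 22 > Calc/first 15 > Econ/first 11 > Calc/second 10 > Psych/first 7 > Psych/second 4 > Econ/second 3 > Stats/second 2.
Fill Stats first block (5 at 22) — 17 left.
Calc first at 15: fill all 8 — 9 left.
Fill Econ first block (5 at 11) — 4 left.
Fill Calc second block (3 at 10) — 1 left.
Psych first at 7: only 1 left, fill 1.
Total = 22×5 + 15×8 + 11×5 + 10×3 + 7×1 = 322.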